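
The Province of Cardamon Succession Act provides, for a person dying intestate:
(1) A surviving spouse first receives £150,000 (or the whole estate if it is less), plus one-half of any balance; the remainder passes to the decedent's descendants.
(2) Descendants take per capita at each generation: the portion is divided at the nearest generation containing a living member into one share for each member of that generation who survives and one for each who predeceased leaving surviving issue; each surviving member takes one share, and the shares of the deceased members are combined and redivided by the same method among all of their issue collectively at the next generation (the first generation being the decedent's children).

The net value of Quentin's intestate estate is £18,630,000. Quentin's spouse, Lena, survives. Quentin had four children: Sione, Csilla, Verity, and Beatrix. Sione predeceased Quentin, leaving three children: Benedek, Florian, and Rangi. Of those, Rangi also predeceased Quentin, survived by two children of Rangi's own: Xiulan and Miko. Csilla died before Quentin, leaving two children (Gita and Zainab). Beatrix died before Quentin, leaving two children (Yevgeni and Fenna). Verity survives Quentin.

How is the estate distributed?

Lena first takes £150,000, leaving a balance of £18,480,000. Lena then takes one-half of the balance (£9,240,000), for a total of £9,390,000. The remaining £9,240,000 passes to the descendants.
The descendants' portion (£9,240,000) is divided at the children's generation into 4 shares of £2,310,000. Verity takes £2,310,000. The 3 shares of the deceased (Sione, Csilla, and Beatrix) are combined into a pool of £6,930,000.
That pool (£6,930,000) is divided at the grandchildren's generation into 7 shares of £990,000. Benedek, Florian, Gita, Zainab, Yevgeni, and Fenna each take £990,000. The remaining share for the deceased Rangi (£990,000) is carried to the next generation.
That pool (£990,000) is divided at the great-grandchildren's generation equally among Xiulan and Miko: £495,000 each.

Lena: £9,390,000; Benedek: £990,000; Florian: £990,000; Xiulan: £495,000; Miko: £495,000; Gita: £990,000; Zainab: £990,000; Verity: £2,310,000; Yevgeni: £990,000; Fenna: £990,000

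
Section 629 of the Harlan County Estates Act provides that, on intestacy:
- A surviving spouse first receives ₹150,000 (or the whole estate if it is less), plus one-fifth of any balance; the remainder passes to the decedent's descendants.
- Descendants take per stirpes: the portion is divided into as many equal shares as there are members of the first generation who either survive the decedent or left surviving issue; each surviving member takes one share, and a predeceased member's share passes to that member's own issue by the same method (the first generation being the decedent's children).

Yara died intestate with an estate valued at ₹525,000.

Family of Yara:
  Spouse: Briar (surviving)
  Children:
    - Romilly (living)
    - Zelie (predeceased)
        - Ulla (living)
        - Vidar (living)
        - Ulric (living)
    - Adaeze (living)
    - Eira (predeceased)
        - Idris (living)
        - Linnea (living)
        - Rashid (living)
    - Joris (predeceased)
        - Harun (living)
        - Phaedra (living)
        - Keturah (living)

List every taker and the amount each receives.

Briar first takes ₹150,000, leaving a balance of ₹375,000. Briar then takes one-fifth of the balance (₹75,000), for a total of ₹225,000. The remaining ₹300,000 passes to the descendants.
The descendants' portion (₹300,000) is divided into 5 shares of ₹60,000: Romilly and Adaeze each take ₹60,000; Zelie's ₹60,000 share passes to Zelie's issue; Eira's ₹60,000 share passes to Eira's issue; Joris's ₹60,000 share passes to Joris's issue.
Zelie's share (₹60,000) is divided into 3 shares of ₹20,000: Ulla, Vidar, and Ulric each take ₹20,000.
Eira's share (₹60,000) is divided into 3 shares of ₹20,000: Idris, Linnea, and Rashid each take ₹20,000.
Joris's share (₹60,000) is divided into 3 shares of ₹20,000: Harun, Phaedra, and Keturah each take ₹20,000.

Briar: ₹225,000; Romilly: ₹60,000; Ulla: ₹20,000; Vidar: ₹20,000; Ulric: ₹20,000; Adaeze: ₹60,000; Idris: ₹20,000; Linnea: ₹20,000; Rashid: ₹20,000; Harun: ₹20,000; Phaedra: ₹20,000; Keturah: ₹20,000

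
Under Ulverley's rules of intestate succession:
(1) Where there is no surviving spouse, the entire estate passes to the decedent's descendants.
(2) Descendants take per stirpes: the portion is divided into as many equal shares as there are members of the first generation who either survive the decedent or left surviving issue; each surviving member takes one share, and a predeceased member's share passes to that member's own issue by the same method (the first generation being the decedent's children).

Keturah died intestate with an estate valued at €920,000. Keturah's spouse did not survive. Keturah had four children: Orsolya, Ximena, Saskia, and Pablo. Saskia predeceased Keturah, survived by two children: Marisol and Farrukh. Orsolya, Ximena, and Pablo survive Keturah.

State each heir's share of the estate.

Orsolya: €230,000; Ximena: €230,000; Marisol: €115,000; Farrukh: €115,000; Pablo: €230,000

The entire €920,000 passes to the descendants.
That amount (€920,000) is divided into 4 shares of €230,000: Orsolya, Ximena, and Pablo each take €230,000; Saskia's €230,000 share passes to Saskia's issue.
Saskia's share (€230,000) is divided into 2 shares of €115,000: Marisol and Farrukh each take €115,000.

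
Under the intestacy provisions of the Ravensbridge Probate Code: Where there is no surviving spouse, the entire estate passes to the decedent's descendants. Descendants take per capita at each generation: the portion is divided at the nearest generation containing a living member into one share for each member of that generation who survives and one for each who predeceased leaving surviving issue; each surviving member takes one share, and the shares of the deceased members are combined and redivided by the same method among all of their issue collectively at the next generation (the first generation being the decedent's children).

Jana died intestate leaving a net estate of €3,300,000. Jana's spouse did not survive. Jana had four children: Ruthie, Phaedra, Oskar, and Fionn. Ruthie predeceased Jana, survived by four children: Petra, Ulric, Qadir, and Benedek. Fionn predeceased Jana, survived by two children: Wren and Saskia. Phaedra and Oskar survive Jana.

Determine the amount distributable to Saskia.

The entire €3,300,000 passes to the descendants.
That amount (€3,300,000) is divided at the children's generation into 4 shares of €825,000. Phaedra and Oskar each take €825,000. The 2 shares of the deceased (Ruthie and Fionn) are combined into a pool of €1,650,000.
That pool (€1,650,000) is divided at the grandchildren's generation equally among Petra, Ulric, Qadir, Benedek, Wren, and Saskia: €275,000 each.

Saskia receives €275,000.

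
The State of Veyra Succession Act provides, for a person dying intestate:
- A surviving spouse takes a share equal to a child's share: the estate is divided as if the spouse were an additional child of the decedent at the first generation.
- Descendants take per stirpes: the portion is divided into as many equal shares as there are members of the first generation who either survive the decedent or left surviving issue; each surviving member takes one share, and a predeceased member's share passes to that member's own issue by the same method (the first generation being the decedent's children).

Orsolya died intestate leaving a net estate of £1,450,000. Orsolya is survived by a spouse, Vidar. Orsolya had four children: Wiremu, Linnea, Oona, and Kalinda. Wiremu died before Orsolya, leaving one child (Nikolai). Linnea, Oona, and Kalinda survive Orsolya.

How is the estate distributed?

The spouse counts as an additional share at the children's level, so there are 5 primary shares of £290,000. Vidar takes one such share (£290,000).
The children's combined portion (£1,160,000) is divided into 4 shares of £290,000: Linnea, Oona, and Kalinda each take £290,000; Wiremu's £290,000 share passes to Wiremu's issue.
Wiremu's share (£290,000) passes entirely to Nikolai.

Vidar: £290,000; Nikolai: £290,000; Linnea: £290,000; Oona: £290,000; Kalinda: £290,000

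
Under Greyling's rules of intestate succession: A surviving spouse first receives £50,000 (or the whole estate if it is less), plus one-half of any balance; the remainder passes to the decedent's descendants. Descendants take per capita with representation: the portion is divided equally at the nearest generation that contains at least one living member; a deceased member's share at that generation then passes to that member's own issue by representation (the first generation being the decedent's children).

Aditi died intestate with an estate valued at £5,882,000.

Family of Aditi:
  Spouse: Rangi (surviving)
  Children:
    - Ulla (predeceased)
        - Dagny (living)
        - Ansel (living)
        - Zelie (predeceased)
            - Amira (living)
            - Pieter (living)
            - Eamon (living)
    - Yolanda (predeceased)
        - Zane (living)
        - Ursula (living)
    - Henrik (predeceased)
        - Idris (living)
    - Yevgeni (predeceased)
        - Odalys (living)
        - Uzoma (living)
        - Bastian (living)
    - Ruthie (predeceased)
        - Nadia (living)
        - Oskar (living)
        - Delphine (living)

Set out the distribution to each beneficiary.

Rangi: £2,966,000; Dagny: £243,000; Ansel: £243,000; Amira: £81,000; Pieter: £81,000; Eamon: £81,000; Zane: £243,000; Ursula: £243,000; Idris: £243,000; Odalys: £243,000; Uzoma: £243,000; Bastian: £243,000; Nadia: £243,000; Oskar: £243,000; Delphine: £243,000

Rangi first takes £50,000, leaving a balance of £5,832,000. Rangi then takes one-half of the balance (£2,916,000), for a total of £2,966,000. The remaining £2,916,000 passes to the descendants.
No child survives, so the initial division is made at the grandchildren's generation.
The descendants' portion (£2,916,000) is divided into 12 shares of £243,000: Dagny, Ansel, Zane, Ursula, Idris, Odalys, Uzoma, Bastian, Nadia, Oskar, and Delphine each take £243,000; Zelie's £243,000 share passes to Zelie's issue.
Zelie's share (£243,000) is divided into 3 shares of £81,000: Amira, Pieter, and Eamon each take £81,000.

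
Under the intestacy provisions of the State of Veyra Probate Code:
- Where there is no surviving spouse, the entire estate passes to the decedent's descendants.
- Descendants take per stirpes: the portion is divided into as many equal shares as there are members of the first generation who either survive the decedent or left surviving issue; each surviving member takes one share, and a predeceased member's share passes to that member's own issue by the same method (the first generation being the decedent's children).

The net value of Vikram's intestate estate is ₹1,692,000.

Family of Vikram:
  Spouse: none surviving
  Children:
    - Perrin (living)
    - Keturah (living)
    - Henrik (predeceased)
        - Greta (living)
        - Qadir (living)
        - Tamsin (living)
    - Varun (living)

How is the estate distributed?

Perrin: ₹423,000; Keturah: ₹423,000; Greta: ₹141,000; Qadir: ₹141,000; Tamsin: ₹141,000; Varun: ₹423,000

The entire ₹1,692,000 passes to the descendants.
That amount (₹1,692,000) is divided into 4 shares of ₹423,000: Perrin, Keturah, and Varun each take ₹423,000; Henrik's ₹423,000 share passes to Henrik's issue.
Henrik's share (₹423,000) is divided into 3 shares of ₹141,000: Greta, Qadir, and Tamsin each take ₹141,000.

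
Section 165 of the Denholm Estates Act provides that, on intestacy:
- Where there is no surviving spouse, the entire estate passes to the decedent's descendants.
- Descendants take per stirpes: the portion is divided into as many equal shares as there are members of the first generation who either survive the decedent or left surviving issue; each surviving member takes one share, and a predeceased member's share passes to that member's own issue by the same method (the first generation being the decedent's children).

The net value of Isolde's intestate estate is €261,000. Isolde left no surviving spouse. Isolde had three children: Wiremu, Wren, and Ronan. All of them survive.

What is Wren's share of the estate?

The entire €261,000 passes to the descendants.
That amount (€261,000) is divided into 3 shares of €87,000: Wiremu, Wren, and Ronan each take €87,000.

Wren receives €87,000.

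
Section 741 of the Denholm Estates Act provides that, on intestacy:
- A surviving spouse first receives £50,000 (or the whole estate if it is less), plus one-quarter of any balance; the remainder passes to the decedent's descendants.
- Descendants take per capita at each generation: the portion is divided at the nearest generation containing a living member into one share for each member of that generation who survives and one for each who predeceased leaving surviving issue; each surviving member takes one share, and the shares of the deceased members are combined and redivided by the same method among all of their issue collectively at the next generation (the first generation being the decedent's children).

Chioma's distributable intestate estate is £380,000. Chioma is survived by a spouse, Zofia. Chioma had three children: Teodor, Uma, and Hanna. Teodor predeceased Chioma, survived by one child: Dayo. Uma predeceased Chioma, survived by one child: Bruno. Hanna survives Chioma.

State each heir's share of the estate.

Zofia first takes £50,000, leaving a balance of £330,000. Zofia then takes one-quarter of the balance (£82,500), for a total of £132,500. The remaining £247,500 passes to the descendants.
The descendants' portion (£247,500) is divided at the children's generation into 3 shares of £82,500. Hanna takes £82,500. The 2 shares of the deceased (Teodor and Uma) are combined into a pool of £165,000.
That pool (£165,000) is divided at the grandchildren's generation equally among Dayo and Bruno: £82,500 each.

Zofia: £132,500; Dayo: £82,500; Bruno: £82,500; Hanna: £82,500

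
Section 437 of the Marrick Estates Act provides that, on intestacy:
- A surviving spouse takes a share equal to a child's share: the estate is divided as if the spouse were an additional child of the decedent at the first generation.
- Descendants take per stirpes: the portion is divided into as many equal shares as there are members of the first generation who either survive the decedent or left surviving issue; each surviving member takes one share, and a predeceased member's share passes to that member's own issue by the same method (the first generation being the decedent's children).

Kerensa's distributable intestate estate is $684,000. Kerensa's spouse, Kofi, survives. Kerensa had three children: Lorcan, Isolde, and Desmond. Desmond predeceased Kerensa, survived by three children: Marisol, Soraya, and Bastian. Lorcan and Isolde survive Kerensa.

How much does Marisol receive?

Marisol receives $57,000.

The spouse counts as an additional share at the children's level, so there are 4 primary shares of $171,000. Kofi takes one such share ($171,000).
The children's combined portion ($513,000) is divided into 3 shares of $171,000: Lorcan and Isolde each take $171,000; Desmond's $171,000 share passes to Desmond's issue.
Desmond's share ($171,000) is divided into 3 shares of $57,000: Marisol, Soraya, and Bastian each take $57,000.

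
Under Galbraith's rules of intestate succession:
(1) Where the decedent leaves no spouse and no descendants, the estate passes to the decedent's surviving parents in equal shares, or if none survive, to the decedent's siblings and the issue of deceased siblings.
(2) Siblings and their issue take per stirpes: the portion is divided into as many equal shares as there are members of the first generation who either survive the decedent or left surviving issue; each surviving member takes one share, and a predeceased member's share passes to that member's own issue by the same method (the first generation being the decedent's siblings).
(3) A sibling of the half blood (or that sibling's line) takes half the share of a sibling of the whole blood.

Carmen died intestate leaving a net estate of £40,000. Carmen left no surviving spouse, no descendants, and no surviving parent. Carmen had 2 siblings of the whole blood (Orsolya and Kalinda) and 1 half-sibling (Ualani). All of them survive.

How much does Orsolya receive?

The entire £40,000 passes to the siblings and their issue.
Counting each half-blood sibling's line as half a unit, there are 5/2 units in £40,000, so one unit is £16,000. Whole-blood lines (Orsolya and Kalinda) take £16,000 each; half-blood lines (Ualani) take £8,000 each.

Orsolya receives £16,000.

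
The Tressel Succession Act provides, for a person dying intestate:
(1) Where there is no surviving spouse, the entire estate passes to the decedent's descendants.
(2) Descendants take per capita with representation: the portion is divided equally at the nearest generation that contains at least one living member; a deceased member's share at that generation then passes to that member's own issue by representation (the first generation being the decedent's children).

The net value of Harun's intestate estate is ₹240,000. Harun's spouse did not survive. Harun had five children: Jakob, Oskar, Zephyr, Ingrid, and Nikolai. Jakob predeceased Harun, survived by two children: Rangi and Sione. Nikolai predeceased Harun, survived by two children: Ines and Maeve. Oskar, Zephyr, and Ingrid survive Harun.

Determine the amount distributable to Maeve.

The entire ₹240,000 passes to the descendants.
That amount (₹240,000) is divided into 5 shares of ₹48,000: Oskar, Zephyr, and Ingrid each take ₹48,000; Jakob's ₹48,000 share passes to Jakob's issue; Nikolai's ₹48,000 share passes to Nikolai's issue.
Jakob's share (₹48,000) is divided into 2 shares of ₹24,000: Rangi and Sione each take ₹24,000.
Nikolai's share (₹48,000) is divided into 2 shares of ₹24,000: Ines and Maeve each take ₹24,000.

Maeve receives ₹24,000.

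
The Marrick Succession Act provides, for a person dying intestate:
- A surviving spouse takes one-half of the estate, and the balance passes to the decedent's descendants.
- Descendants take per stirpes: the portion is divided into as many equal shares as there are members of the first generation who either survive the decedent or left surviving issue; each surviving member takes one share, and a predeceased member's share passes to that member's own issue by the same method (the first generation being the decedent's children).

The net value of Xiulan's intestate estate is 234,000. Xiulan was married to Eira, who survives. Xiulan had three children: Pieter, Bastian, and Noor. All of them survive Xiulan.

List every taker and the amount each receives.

Eira takes one-half of 234,000 = 117,000. The remaining 117,000 passes to the descendants.
The descendants' portion (117,000) is divided into 3 shares of 39,000: Pieter, Bastian, and Noor each take 39,000.

Eira: 117,000; Pieter: 39,000; Bastian: 39,000; Noor: 39,000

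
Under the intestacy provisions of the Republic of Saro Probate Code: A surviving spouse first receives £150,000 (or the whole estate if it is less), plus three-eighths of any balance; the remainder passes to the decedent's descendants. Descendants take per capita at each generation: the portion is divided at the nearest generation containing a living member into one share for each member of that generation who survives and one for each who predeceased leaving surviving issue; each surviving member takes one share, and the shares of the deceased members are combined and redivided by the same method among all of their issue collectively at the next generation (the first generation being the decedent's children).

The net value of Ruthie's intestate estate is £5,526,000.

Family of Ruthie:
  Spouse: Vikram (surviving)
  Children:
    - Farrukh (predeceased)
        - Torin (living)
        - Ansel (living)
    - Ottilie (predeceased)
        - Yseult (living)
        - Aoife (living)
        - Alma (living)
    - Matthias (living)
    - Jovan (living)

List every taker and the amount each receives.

Vikram first takes £150,000, leaving a balance of £5,376,000. Vikram then takes three-eighths of the balance (£2,016,000), for a total of £2,166,000. The remaining £3,360,000 passes to the descendants.
The descendants' portion (£3,360,000) is divided at the children's generation into 4 shares of £840,000. Matthias and Jovan each take £840,000. The 2 shares of the deceased (Farrukh and Ottilie) are combined into a pool of £1,680,000.
That pool (£1,680,000) is divided at the grandchildren's generation equally among Torin, Ansel, Yseult, Aoife, and Alma: £336,000 each.

Vikram: £2,166,000; Torin: £336,000; Ansel: £336,000; Yseult: £336,000; Aoife: £336,000; Alma: £336,000; Matthias: £840,000; Jovan: £840,000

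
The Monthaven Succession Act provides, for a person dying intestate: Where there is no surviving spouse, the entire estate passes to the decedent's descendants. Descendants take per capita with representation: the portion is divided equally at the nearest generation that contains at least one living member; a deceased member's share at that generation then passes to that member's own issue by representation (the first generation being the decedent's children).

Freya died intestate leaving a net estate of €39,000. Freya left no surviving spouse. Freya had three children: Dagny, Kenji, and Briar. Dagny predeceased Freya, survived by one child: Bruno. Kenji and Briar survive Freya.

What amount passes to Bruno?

The entire €39,000 passes to the descendants.
That amount (€39,000) is divided into 3 shares of €13,000: Kenji and Briar each take €13,000; Dagny's €13,000 share passes to Dagny's issue.
Dagny's share (€13,000) passes entirely to Bruno.

Bruno receives €13,000.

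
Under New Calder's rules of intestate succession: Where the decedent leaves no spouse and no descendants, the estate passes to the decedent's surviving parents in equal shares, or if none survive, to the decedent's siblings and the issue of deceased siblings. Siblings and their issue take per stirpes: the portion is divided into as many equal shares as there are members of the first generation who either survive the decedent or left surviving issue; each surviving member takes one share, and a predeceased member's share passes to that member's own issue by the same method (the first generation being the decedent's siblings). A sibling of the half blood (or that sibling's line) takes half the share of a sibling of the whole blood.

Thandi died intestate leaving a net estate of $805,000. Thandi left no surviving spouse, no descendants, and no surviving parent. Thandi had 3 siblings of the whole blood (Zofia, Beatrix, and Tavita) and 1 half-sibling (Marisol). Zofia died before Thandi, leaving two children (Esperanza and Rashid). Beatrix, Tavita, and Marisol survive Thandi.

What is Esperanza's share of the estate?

The entire $805,000 passes to the siblings and their issue.
Counting each half-blood sibling's line as half a unit, there are 7/2 units in $805,000, so one unit is $230,000. Whole-blood lines (Zofia, Beatrix, and Tavita) take $230,000 each; half-blood lines (Marisol) take $115,000 each.
Zofia's share ($230,000) is divided into 2 shares of $115,000: Esperanza and Rashid each take $115,000.

Esperanza receives $115,000.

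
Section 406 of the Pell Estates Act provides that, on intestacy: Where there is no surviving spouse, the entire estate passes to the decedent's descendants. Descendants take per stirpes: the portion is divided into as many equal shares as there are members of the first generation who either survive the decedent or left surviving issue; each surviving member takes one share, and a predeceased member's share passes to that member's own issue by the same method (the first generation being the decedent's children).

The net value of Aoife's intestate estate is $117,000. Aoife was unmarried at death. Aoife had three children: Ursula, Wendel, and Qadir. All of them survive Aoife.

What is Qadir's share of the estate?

Qadir receives $39,000.

The entire $117,000 passes to the descendants.
That amount ($117,000) is divided into 3 shares of $39,000: Ursula, Wendel, and Qadir each take $39,000.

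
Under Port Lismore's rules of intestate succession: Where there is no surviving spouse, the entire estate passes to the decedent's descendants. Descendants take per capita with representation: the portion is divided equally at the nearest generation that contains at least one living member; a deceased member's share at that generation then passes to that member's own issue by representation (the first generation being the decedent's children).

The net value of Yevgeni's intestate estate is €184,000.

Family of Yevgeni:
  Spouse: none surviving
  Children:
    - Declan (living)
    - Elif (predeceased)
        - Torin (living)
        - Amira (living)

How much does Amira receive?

Amira receives €46,000.

The entire €184,000 passes to the descendants.
That amount (€184,000) is divided into 2 shares of €92,000: Declan takes €92,000; Elif's €92,000 share passes to Elif's issue.
Elif's share (€92,000) is divided into 2 shares of €46,000: Torin and Amira each take €46,000.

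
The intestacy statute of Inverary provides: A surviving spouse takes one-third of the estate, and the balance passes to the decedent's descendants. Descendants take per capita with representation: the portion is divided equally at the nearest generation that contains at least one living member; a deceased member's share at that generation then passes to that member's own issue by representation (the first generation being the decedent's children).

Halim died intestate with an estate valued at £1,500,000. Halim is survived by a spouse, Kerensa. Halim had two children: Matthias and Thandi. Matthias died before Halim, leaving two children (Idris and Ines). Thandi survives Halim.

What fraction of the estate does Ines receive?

Kerensa takes one-third of £1,500,000 = £500,000. The remaining £1,000,000 passes to the descendants.
The descendants' portion (£1,000,000) is divided into 2 shares of £500,000: Thandi takes £500,000; Matthias's £500,000 share passes to Matthias's issue.
Matthias's share (£500,000) is divided into 2 shares of £250,000: Idris and Ines each take £250,000.

Ines receives 1/6 of the estate.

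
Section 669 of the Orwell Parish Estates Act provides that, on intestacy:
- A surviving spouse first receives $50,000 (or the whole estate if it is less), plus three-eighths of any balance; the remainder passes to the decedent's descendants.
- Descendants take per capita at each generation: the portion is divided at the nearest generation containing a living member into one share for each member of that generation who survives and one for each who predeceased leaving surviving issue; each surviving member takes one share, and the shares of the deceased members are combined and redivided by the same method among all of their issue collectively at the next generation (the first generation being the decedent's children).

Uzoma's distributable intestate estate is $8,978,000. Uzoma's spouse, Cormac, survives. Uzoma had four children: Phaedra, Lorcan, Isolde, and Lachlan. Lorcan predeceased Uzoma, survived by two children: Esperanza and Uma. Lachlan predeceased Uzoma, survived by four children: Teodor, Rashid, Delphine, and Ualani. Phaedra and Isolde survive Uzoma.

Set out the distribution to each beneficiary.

Cormac first takes $50,000, leaving a balance of $8,928,000. Cormac then takes three-eighths of the balance ($3,348,000), for a total of $3,398,000. The remaining $5,580,000 passes to the descendants.
The descendants' portion ($5,580,000) is divided at the children's generation into 4 shares of $1,395,000. Phaedra and Isolde each take $1,395,000. The 2 shares of the deceased (Lorcan and Lachlan) are combined into a pool of $2,790,000.
That pool ($2,790,000) is divided at the grandchildren's generation equally among Esperanza, Uma, Teodor, Rashid, Delphine, and Ualani: $465,000 each.

Cormac: $3,398,000; Phaedra: $1,395,000; Esperanza: $465,000; Uma: $465,000; Isolde: $1,395,000; Teodor: $465,000; Rashid: $465,000; Delphine: $465,000; Ualani: $465,000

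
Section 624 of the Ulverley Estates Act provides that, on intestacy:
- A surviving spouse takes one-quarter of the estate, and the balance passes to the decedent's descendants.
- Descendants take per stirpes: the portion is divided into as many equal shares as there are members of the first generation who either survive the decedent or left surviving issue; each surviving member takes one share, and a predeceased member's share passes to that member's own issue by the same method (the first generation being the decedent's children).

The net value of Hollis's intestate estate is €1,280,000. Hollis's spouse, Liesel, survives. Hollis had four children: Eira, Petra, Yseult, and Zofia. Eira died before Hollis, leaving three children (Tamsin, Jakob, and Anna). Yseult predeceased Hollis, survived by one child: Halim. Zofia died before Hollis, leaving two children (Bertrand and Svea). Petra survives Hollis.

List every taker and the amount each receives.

Liesel: €320,000; Tamsin: €80,000; Jakob: €80,000; Anna: €80,000; Petra: €240,000; Halim: €240,000; Bertrand: €120,000; Svea: €120,000

Liesel takes one-quarter of €1,280,000 = €320,000. The remaining €960,000 passes to the descendants.
The descendants' portion (€960,000) is divided into 4 shares of €240,000: Petra takes €240,000; Eira's €240,000 share passes to Eira's issue; Yseult's €240,000 share passes to Yseult's issue; Zofia's €240,000 share passes to Zofia's issue.
Eira's share (€240,000) is divided into 3 shares of €80,000: Tamsin, Jakob, and Anna each take €80,000.
Yseult's share (€240,000) passes entirely to Halim.
Zofia's share (€240,000) is divided into 2 shares of €120,000: Bertrand and Svea each take €120,000.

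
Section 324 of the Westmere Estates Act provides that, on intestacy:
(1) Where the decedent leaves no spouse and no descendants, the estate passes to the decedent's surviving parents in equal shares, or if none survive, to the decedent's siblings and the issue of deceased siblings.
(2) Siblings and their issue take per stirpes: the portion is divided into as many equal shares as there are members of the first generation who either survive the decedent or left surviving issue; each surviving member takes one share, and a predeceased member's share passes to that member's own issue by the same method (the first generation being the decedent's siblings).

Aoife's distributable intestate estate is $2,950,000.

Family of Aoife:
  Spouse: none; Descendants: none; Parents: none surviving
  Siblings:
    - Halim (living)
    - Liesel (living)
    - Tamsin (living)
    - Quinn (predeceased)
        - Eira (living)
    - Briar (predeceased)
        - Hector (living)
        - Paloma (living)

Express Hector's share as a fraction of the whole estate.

The entire $2,950,000 passes to the siblings and their issue.
That amount ($2,950,000) is divided into 5 shares of $590,000: Halim, Liesel, and Tamsin each take $590,000; Quinn's $590,000 share passes to Quinn's issue; Briar's $590,000 share passes to Briar's issue.
Quinn's share ($590,000) passes entirely to Eira.
Briar's share ($590,000) is divided into 2 shares of $295,000: Hector and Paloma each take $295,000.

Hector receives 1/10 of the estate.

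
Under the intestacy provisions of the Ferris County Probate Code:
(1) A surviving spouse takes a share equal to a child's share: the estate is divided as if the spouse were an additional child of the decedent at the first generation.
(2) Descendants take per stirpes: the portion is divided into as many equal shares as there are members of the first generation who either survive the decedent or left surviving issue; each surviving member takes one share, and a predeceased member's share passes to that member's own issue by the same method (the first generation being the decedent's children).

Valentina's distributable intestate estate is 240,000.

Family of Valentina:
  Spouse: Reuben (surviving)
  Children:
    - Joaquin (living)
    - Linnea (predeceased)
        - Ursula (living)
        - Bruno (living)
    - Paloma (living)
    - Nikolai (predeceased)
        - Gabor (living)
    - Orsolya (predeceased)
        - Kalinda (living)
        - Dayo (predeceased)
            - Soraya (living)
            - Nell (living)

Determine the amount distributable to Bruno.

Bruno receives 20,000.

The spouse counts as an additional share at the children's level, so there are 6 primary shares of 40,000. Reuben takes one such share (40,000).
The children's combined portion (200,000) is divided into 5 shares of 40,000: Joaquin and Paloma each take 40,000; Linnea's 40,000 share passes to Linnea's issue; Nikolai's 40,000 share passes to Nikolai's issue; Orsolya's 40,000 share passes to Orsolya's issue.
Linnea's share (40,000) is divided into 2 shares of 20,000: Ursula and Bruno each take 20,000.
Nikolai's share (40,000) passes entirely to Gabor.
Orsolya's share (40,000) is divided into 2 shares of 20,000: Kalinda takes 20,000; Dayo's 20,000 share passes to Dayo's issue.
Dayo's share (20,000) is divided into 2 shares of 10,000: Soraya and Nell each take 10,000.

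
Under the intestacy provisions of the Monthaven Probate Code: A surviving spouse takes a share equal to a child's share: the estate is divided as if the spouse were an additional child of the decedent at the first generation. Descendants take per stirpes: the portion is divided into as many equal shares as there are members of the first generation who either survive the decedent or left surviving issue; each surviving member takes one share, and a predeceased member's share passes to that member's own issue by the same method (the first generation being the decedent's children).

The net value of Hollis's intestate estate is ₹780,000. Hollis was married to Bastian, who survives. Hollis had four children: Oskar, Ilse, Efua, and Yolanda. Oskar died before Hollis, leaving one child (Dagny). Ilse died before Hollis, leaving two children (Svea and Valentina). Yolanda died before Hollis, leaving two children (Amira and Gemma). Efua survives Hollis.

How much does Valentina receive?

The spouse counts as an additional share at the children's level, so there are 5 primary shares of ₹156,000. Bastian takes one such share (₹156,000).
The children's combined portion (₹624,000) is divided into 4 shares of ₹156,000: Efua takes ₹156,000; Oskar's ₹156,000 share passes to Oskar's issue; Ilse's ₹156,000 share passes to Ilse's issue; Yolanda's ₹156,000 share passes to Yolanda's issue.
Oskar's share (₹156,000) passes entirely to Dagny.
Ilse's share (₹156,000) is divided into 2 shares of ₹78,000: Svea and Valentina each take ₹78,000.
Yolanda's share (₹156,000) is divided into 2 shares of ₹78,000: Amira and Gemma each take ₹78,000.

Valentina receives ₹78,000.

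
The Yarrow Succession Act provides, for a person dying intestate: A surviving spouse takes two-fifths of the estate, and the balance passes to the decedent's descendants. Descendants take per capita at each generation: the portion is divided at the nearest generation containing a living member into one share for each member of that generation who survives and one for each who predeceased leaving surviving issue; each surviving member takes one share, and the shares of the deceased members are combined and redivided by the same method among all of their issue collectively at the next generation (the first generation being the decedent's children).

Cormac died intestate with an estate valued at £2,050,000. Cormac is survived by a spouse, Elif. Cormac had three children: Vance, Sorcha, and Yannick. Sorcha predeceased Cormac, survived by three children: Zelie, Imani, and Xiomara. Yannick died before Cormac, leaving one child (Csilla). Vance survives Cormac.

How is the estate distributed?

Elif: £820,000; Vance: £410,000; Zelie: £205,000; Imani: £205,000; Xiomara: £205,000; Csilla: £205,000

Elif takes two-fifths of £2,050,000 = £820,000. The remaining £1,230,000 passes to the descendants.
The descendants' portion (£1,230,000) is divided at the children's generation into 3 shares of £410,000. Vance takes £410,000. The 2 shares of the deceased (Sorcha and Yannick) are combined into a pool of £820,000.
That pool (£820,000) is divided at the grandchildren's generation equally among Zelie, Imani, Xiomara, and Csilla: £205,000 each.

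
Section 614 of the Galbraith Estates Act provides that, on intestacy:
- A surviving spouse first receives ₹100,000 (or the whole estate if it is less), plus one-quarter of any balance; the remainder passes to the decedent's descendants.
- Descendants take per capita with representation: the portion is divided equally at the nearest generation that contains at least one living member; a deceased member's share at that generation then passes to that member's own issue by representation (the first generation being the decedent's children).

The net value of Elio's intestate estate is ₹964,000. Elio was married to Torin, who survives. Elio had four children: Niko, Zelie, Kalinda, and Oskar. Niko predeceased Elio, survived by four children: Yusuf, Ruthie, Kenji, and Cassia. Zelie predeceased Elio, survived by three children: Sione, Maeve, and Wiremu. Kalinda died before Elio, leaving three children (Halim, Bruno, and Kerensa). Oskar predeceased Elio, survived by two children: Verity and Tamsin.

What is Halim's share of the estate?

Halim receives ₹54,000.

Torin first takes ₹100,000, leaving a balance of ₹864,000. Torin then takes one-quarter of the balance (₹216,000), for a total of ₹316,000. The remaining ₹648,000 passes to the descendants.
No child survives, so the initial division is made at the grandchildren's generation.
The descendants' portion (₹648,000) is divided into 12 shares of ₹54,000: Yusuf, Ruthie, Kenji, Cassia, Sione, Maeve, Wiremu, Halim, Bruno, Kerensa, Verity, and Tamsin each take ₹54,000.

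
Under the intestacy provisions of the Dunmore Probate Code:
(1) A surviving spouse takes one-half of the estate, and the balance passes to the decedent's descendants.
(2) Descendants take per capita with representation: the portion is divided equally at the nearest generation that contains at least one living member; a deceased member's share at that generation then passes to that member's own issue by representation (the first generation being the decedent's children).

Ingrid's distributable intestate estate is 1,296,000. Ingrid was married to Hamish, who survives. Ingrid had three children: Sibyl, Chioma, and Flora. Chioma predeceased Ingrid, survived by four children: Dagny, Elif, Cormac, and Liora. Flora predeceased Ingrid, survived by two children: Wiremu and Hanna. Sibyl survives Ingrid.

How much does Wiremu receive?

Wiremu receives 108,000.

Hamish takes one-half of 1,296,000 = 648,000. The remaining 648,000 passes to the descendants.
The descendants' portion (648,000) is divided into 3 shares of 216,000: Sibyl takes 216,000; Chioma's 216,000 share passes to Chioma's issue; Flora's 216,000 share passes to Flora's issue.
Chioma's share (216,000) is divided into 4 shares of 54,000: Dagny, Elif, Cormac, and Liora each take 54,000.
Flora's share (216,000) is divided into 2 shares of 108,000: Wiremu and Hanna each take 108,000.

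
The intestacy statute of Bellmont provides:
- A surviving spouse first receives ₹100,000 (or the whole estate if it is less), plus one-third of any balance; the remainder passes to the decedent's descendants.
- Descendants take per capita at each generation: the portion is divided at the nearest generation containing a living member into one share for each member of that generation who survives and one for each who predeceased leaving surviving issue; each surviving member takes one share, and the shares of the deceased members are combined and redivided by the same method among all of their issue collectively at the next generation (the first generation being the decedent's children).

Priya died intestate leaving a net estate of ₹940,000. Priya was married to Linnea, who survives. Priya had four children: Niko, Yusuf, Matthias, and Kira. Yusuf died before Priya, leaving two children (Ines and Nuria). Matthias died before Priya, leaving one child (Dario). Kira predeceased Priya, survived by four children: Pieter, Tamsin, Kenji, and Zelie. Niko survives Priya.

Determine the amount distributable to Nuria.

Linnea first takes ₹100,000, leaving a balance of ₹840,000. Linnea then takes one-third of the balance (₹280,000), for a total of ₹380,000. The remaining ₹560,000 passes to the descendants.
The descendants' portion (₹560,000) is divided at the children's generation into 4 shares of ₹140,000. Niko takes ₹140,000. The 3 shares of the deceased (Yusuf, Matthias, and Kira) are combined into a pool of ₹420,000.
That pool (₹420,000) is divided at the grandchildren's generation equally among Ines, Nuria, Dario, Pieter, Tamsin, Kenji, and Zelie: ₹60,000 each.

Nuria receives ₹60,000.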